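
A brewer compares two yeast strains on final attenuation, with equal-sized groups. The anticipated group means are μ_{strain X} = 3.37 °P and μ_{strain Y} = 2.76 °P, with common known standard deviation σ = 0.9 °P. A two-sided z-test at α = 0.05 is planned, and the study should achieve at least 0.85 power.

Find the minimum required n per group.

Standardized effect: d = |μ_{strain X} − μ_{strain Y}| / σ = |3.37 − 2.76| / 0.9 = 0.6778
Set Φ(δ − 1.960) = 0.85; then δ − 1.960 = Φ⁻¹(0.85) = 1.036, giving δ = 2.996.
(For δ > 0 the lower-tail rejection region contributes negligibly to power, so the one-term inversion is standard.)
δ = d·√(n/2) ⇒ n = 2(δ/d)² = 2 × (2.996 / 0.6778)² = 39.09.
Rounding up, n = 40 per group.

n = 40 per group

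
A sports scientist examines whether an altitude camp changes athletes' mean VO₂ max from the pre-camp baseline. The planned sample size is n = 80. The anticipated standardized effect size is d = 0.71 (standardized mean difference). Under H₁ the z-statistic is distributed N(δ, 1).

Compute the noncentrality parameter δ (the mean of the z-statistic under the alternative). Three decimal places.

δ ≈ 6.350

The noncentrality parameter scales effect size by the design's sample-size factor: δ = d·√n = 0.71 × √80 = 6.3504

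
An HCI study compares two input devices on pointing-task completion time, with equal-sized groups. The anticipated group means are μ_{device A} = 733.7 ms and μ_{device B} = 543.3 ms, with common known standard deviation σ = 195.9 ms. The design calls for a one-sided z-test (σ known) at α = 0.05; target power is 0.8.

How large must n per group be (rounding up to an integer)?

n = 14 per group

Standardized effect: d = |μ_{device A} − μ_{device B}| / σ = |733.7 − 543.3| / 195.9 = 0.9719
For power 0.8 need Φ(δ − z_{0.05}) = 0.8, so δ = z_{0.05} + z_{0.20} = 1.645 + 0.842 = 2.486.
δ = d·√(n/2) ⇒ n = 2(δ/d)² = 2 × (2.486 / 0.9719)² = 13.09.
Rounding up, n = 14 per group.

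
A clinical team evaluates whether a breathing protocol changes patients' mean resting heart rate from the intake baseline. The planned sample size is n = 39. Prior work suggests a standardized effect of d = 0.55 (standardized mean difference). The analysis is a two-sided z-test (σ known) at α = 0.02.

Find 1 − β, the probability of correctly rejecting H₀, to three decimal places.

Noncentrality parameter: δ = d·√n = 0.55 × √39 = 3.4347
Critical value for a two-sided test at α = 0.02: z_{α/2} = 2.326.
Power = Φ(δ − 2.326) + Φ(−δ − 2.326) = Φ(1.108) + Φ(-5.761) = 0.8662 + 0.0000 = 0.8662.

Power ≈ 0.866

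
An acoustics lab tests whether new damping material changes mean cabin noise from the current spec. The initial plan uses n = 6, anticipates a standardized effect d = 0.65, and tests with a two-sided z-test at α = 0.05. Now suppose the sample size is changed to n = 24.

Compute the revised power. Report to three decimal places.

Power ≈ 0.890

With n = 24: δ = d·√n = 0.65 × √24 = 3.1843. Critical value z_{0.025} = 1.960.
Revised power = Φ(δ − 1.960) + Φ(−δ − 1.960) = Φ(1.224) + Φ(-5.144) = 0.8896 + 0.0000 = 0.8896.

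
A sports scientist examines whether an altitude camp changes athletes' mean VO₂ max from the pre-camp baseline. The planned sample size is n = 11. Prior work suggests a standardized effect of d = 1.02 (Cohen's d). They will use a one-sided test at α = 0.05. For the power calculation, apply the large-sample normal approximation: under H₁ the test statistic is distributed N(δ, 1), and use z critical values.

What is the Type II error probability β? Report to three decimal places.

β ≈ 0.041

Noncentrality parameter: δ = d·√n = 1.02 × √11 = 3.3830
Critical value for a one-sided test at α = 0.05: z_α = 1.645.
Power = P(Z > 1.645 − δ) = Φ(1.738) = 0.9589.
Type II error: β = 1 − power = 1 − 0.9589 = 0.0411.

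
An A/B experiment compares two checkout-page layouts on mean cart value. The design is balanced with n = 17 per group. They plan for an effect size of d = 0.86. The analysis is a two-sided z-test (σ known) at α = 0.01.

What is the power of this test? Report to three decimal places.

Power ≈ 0.473

Noncentrality parameter: δ = d·√(n/2) = 0.86 × √(17/2) = 2.5073
Two-sided α = 0.01 → critical value z_{0.005} = 2.576.
Power = Φ(δ − 2.576) + Φ(−δ − 2.576) = Φ(-0.069) + Φ(-5.083) = 0.4727 + 0.0000 = 0.4727.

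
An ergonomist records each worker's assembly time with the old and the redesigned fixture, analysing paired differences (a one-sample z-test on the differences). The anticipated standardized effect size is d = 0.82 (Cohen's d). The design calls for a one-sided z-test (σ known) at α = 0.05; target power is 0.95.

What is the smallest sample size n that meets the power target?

Set Φ(δ − 1.645) = 0.95; then δ − 1.645 = Φ⁻¹(0.95) = 1.645, giving δ = 3.290.
δ = d·√n ⇒ n = (δ/d)² = (3.290 / 0.82)² = 16.09.
Round up to the next whole unit.

n = 17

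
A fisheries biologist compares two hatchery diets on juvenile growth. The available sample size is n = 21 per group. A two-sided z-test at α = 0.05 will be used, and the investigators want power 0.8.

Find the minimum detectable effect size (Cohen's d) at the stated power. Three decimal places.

d ≈ 0.865

Required noncentrality: δ = z_{0.025} + z_{0.20} = 1.960 + 0.842 = 2.802.
(The second rejection-region term Φ(−δ − z_{α/2}) is negligible and dropped.)
δ = d·√(n/2) ⇒ d = δ/√(n/2) = 2.802/√(21/2) = 0.8646.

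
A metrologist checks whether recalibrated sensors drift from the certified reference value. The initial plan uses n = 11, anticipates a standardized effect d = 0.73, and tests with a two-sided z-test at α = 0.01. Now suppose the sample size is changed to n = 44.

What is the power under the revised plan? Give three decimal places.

With n = 44: δ = d·√n = 0.73 × √44 = 4.8423. Critical value z_{0.005} = 2.576.
Revised power = Φ(δ − 2.576) + Φ(−δ − 2.576) = Φ(2.266) + Φ(-7.418) = 0.9883 + 0.0000 = 0.9883.

Power ≈ 0.988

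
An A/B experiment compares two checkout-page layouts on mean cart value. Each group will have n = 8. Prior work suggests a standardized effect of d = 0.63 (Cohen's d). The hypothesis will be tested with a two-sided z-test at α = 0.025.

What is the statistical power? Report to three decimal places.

Noncentrality parameter: δ = d·√(n/2) = 0.63 × √(8/2) = 1.2600
Critical value for a two-sided test at α = 0.025: z_{α/2} = 2.241.
Power = Φ(δ − 2.241) + Φ(−δ − 2.241) = Φ(-0.981) + Φ(-3.501) = 0.1632 + 0.0002 = 0.1634.

Power ≈ 0.163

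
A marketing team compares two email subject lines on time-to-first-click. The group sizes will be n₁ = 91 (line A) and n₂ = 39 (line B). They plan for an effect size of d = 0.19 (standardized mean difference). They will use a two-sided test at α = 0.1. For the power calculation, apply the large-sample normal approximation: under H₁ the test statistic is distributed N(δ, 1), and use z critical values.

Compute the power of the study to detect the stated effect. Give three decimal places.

Noncentrality parameter: δ = d / √(1/n₁ + 1/n₂) = 0.19 / √(1/91 + 1/39) = 0.9927
Critical value for a two-sided test at α = 0.1: z_{α/2} = 1.645.
Power = Φ(δ − 1.645) + Φ(−δ − 1.645) = Φ(-0.652) + Φ(-2.638) = 0.2572 + 0.0042 = 0.2613.

Power ≈ 0.261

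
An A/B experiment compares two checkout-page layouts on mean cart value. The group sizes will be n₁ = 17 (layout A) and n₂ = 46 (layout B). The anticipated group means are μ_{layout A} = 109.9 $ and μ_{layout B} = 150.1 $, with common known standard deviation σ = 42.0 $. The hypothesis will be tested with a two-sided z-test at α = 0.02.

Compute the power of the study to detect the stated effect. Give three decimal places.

Power ≈ 0.852

Standardized effect: d = |μ_{layout A} − μ_{layout B}| / σ = |109.9 − 150.1| / 42.0 = 0.9571
Noncentrality parameter: δ = d / √(1/n₁ + 1/n₂) = 0.9571 / √(1/17 + 1/46) = 3.3722
Two-sided α = 0.02 → critical value z_{0.01} = 2.326.
Power = Φ(δ − 2.326) + Φ(−δ − 2.326) = Φ(1.046) + Φ(-5.699) = 0.8522 + 0.0000 = 0.8522.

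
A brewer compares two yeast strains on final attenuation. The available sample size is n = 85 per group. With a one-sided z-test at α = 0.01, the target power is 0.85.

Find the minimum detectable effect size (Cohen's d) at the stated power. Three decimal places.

Need Φ(δ − 2.326) = 0.85, so δ = 2.326 + 1.036 = 3.363.
δ = d·√(n/2) ⇒ d = δ/√(n/2) = 3.363/√(85/2) = 0.5158.

d ≈ 0.516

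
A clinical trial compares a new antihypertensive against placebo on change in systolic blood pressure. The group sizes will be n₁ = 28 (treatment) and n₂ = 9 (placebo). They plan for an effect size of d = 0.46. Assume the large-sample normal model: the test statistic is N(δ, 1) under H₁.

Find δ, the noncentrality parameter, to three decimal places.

δ ≈ 1.200

The noncentrality parameter scales effect size by the design's sample-size factor: δ = d / √(1/n₁ + 1/n₂) = 0.46 / √(1/28 + 1/9) = 1.2005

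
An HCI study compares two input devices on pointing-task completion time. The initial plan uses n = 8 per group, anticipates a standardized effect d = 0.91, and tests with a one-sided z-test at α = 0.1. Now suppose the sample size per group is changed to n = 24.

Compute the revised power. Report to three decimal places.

Power ≈ 0.969

With n = 24 per group: δ = d·√(n/2) = 0.91 × √(24/2) = 3.1523. Critical value z_{0.1} = 1.282.
Revised power = Φ(δ − 1.282) = Φ(1.871) = 0.9693.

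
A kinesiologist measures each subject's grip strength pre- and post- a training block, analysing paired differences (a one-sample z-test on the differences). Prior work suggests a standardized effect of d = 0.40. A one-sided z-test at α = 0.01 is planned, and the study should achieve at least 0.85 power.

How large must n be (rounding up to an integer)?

n = 71

Set Φ(δ − 2.326) = 0.85; then δ − 2.326 = Φ⁻¹(0.85) = 1.036, giving δ = 3.363.
δ = d·√n ⇒ n = (δ/d)² = (3.363 / 0.40)² = 70.68.
Rounding up, n = 71.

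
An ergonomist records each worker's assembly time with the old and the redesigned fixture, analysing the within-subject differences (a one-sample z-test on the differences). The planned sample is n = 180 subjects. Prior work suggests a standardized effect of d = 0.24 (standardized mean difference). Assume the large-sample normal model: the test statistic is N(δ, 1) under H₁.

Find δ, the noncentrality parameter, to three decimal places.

δ ≈ 3.220

The noncentrality parameter scales effect size by the design's sample-size factor: δ = d·√n = 0.24 × √180 = 3.2199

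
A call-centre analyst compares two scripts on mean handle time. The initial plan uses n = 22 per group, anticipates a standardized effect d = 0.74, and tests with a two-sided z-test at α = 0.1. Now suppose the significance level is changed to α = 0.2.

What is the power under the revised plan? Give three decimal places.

δ = d·√(n/2) = 0.74 × √(22/2) = 2.4543 (unchanged). New critical value: z_{0.1} = 1.282.
Revised power = Φ(δ − 1.282) + Φ(−δ − 1.282) = Φ(1.173) + Φ(-3.736) = 0.8796 + 0.0001 = 0.8796.

Power ≈ 0.880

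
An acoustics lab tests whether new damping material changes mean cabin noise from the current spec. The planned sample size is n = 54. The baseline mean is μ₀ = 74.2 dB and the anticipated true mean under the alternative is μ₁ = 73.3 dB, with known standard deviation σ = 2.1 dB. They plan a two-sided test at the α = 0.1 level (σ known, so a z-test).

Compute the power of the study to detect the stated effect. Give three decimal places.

Standardized effect: d = |μ₁ − μ₀| / σ = |73.3 − 74.2| / 2.1 = 0.4286
Noncentrality parameter: δ = d·√n = 0.4286 × √54 = 3.1493
Critical value for a two-sided test at α = 0.1: z_{α/2} = 1.645.
Power = Φ(δ − 1.645) + Φ(−δ − 1.645) = Φ(1.504) + Φ(-4.794) = 0.9338 + 0.0000 = 0.9338.

Power ≈ 0.934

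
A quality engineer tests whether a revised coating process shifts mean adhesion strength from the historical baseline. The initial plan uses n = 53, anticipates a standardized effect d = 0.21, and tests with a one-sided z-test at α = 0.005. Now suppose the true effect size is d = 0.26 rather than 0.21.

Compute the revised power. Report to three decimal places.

Power ≈ 0.247

With d = 0.26: δ = d·√n = 0.26 × √53 = 1.8928. Critical value z_{0.005} = 2.576.
Revised power = Φ(δ − 2.576) = Φ(-0.683) = 0.2473.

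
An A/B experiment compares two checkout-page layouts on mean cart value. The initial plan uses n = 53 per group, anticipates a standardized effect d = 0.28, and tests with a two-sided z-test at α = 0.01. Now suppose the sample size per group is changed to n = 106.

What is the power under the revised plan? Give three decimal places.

With n = 106 per group: δ = d·√(n/2) = 0.28 × √(106/2) = 2.0384. Critical value z_{0.005} = 2.576.
Revised power = Φ(δ − 2.576) + Φ(−δ − 2.576) = Φ(-0.537) + Φ(-4.614) = 0.2955 + 0.0000 = 0.2955.

Power ≈ 0.295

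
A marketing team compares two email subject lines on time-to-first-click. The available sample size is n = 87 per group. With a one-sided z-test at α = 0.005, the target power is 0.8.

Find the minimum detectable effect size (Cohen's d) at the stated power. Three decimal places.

d ≈ 0.518

Need Φ(δ − 2.576) = 0.8, so δ = 2.576 + 0.842 = 3.417.
δ = d·√(n/2) ⇒ d = δ/√(n/2) = 3.417/√(87/2) = 0.5182.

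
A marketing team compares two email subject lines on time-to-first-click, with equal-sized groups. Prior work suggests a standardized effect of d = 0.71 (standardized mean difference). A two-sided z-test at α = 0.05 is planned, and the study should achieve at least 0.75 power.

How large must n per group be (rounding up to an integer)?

n = 28 per group

For power 0.75 need Φ(δ − z_{0.025}) = 0.75, so δ = z_{0.025} + z_{0.25} = 1.960 + 0.674 = 2.634.
(Ignoring the negligible lower-tail rejection probability gives the usual closed-form inversion.)
δ = d·√(n/2) ⇒ n = 2(δ/d)² = 2 × (2.634 / 0.71)² = 27.54.
Round up to the next whole unit.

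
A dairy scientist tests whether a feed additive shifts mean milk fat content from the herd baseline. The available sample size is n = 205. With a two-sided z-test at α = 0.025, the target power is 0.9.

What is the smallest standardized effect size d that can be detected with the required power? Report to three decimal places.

Need Φ(δ − 2.241) = 0.9, so δ = 2.241 + 1.282 = 3.523.
(Lower-tail contribution to power is negligible for δ > 0.)
δ = d·√n ⇒ d = δ/√n = 3.523/√205 = 0.2461.

d ≈ 0.246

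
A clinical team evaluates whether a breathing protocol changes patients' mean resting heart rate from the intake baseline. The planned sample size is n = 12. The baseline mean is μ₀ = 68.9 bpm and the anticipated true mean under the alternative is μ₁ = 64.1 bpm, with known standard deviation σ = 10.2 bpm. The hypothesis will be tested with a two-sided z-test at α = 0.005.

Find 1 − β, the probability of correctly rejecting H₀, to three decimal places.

Standardized effect: d = |μ₁ − μ₀| / σ = |64.1 − 68.9| / 10.2 = 0.4706
Noncentrality parameter: δ = d·√n = 0.4706 × √12 = 1.6302
Critical value for a two-sided test at α = 0.005: z_{α/2} = 2.807.
Power = Φ(δ − 2.807) + Φ(−δ − 2.807) = Φ(-1.177) + Φ(-4.437) = 0.1196 + 0.0000 = 0.1196.

Power ≈ 0.120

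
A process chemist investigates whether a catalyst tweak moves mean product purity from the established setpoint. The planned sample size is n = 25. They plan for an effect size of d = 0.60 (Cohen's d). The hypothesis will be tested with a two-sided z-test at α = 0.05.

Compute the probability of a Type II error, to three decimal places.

Noncentrality parameter: δ = d·√n = 0.60 × √25 = 3.0000
Two-sided α = 0.05 → critical value z_{0.025} = 1.960.
Power = Φ(δ − 1.960) + Φ(−δ − 1.960) = Φ(1.040) + Φ(-4.960) = 0.8508 + 0.0000 = 0.8508.
Type II error: β = 1 − power = 1 − 0.8508 = 0.1492.

β ≈ 0.149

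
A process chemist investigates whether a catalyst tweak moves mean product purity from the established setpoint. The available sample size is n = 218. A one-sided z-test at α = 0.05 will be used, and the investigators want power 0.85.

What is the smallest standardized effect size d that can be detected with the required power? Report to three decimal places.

Need Φ(δ − 1.645) = 0.85, so δ = 1.645 + 1.036 = 2.681.
δ = d·√n ⇒ d = δ/√n = 2.681/√218 = 0.1816.

d ≈ 0.182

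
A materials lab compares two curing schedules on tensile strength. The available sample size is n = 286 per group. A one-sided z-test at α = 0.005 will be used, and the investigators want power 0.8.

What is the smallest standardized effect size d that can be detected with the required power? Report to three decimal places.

Need Φ(δ − 2.576) = 0.8, so δ = 2.576 + 0.842 = 3.417.
δ = d·√(n/2) ⇒ d = δ/√(n/2) = 3.417/√(286/2) = 0.2858.

d ≈ 0.286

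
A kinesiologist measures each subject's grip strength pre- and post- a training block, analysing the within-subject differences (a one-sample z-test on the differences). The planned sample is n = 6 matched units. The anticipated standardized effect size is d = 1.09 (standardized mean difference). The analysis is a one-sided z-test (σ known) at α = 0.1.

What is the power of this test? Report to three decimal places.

Power ≈ 0.917

Noncentrality parameter: δ = d·√n = 1.09 × √6 = 2.6699
Critical value for a one-sided test at α = 0.1: z_α = 1.282.
Power = Φ(δ − 1.282) = Φ(1.388) = 0.9175.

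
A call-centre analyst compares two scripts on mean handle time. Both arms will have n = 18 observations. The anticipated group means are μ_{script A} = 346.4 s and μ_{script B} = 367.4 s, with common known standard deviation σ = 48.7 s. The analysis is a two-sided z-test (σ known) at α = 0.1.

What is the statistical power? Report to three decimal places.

Standardized effect: d = |μ_{script A} − μ_{script B}| / σ = |346.4 − 367.4| / 48.7 = 0.4312
Noncentrality parameter: δ = d·√(n/2) = 0.4312 × √(18/2) = 1.2936
Two-sided α = 0.1 → critical value z_{0.05} = 1.645.
Power = Φ(δ − 1.645) + Φ(−δ − 1.645) = Φ(-0.351) + Φ(-2.938) = 0.3627 + 0.0016 = 0.3644.

Power ≈ 0.364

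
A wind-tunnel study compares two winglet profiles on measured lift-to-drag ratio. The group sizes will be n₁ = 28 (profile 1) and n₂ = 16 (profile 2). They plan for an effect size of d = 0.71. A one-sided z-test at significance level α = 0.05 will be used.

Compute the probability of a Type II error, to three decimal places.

Noncentrality parameter: δ = d / √(1/n₁ + 1/n₂) = 0.71 / √(1/28 + 1/16) = 2.2655
One-sided α = 0.05 → critical value z_{0.05} = 1.645.
Power = P(Z > 1.645 − δ) = Φ(0.621) = 0.7326.
Type II error: β = 1 − power = 1 − 0.7326 = 0.2674.

β ≈ 0.267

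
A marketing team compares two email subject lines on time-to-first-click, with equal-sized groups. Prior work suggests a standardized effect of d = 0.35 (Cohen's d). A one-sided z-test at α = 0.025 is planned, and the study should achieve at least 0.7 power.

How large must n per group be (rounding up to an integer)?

For power 0.7 need Φ(δ − z_{0.025}) = 0.7, so δ = z_{0.025} + z_{0.30} = 1.960 + 0.524 = 2.484.
δ = d·√(n/2) ⇒ n = 2(δ/d)² = 2 × (2.484 / 0.35)² = 100.77.
Rounding up, n = 101 per group.

n = 101 per group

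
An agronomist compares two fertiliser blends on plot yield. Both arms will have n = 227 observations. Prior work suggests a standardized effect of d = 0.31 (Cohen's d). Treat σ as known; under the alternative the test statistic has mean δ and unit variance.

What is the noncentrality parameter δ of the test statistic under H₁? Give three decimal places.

δ ≈ 3.303

The noncentrality parameter scales effect size by the design's sample-size factor: δ = d·√(n/2) = 0.31 × √(227/2) = 3.3026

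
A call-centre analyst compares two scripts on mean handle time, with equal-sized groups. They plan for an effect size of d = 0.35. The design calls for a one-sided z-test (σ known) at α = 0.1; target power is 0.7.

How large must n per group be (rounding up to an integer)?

For power 0.7 need Φ(δ − z_{0.1}) = 0.7, so δ = z_{0.1} + z_{0.30} = 1.282 + 0.524 = 1.806.
δ = d·√(n/2) ⇒ n = 2(δ/d)² = 2 × (1.806 / 0.35)² = 53.25.
Rounding up, n = 54 per group.

n = 54 per group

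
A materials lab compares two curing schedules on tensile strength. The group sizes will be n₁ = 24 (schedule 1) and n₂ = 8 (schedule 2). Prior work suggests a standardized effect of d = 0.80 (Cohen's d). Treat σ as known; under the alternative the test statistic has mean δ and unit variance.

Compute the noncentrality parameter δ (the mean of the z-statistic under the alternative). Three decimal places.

The noncentrality parameter scales effect size by the design's sample-size factor: δ = d / √(1/n₁ + 1/n₂) = 0.80 / √(1/24 + 1/8) = 1.9596

δ ≈ 1.960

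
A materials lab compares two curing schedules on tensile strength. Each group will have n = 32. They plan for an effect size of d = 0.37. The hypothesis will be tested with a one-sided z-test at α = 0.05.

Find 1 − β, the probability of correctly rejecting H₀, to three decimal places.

Noncentrality parameter: δ = d·√(n/2) = 0.37 × √(32/2) = 1.4800
Critical value for a one-sided test at α = 0.05: z_α = 1.645.
Power = P(Z > 1.645 − δ) = Φ(-0.165) = 0.4345.

Power ≈ 0.435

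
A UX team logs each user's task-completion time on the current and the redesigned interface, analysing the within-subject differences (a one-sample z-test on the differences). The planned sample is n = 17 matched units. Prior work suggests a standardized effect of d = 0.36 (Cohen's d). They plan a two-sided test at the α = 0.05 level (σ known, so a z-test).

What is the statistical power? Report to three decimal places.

Power ≈ 0.317

Noncentrality parameter: δ = d·√n = 0.36 × √17 = 1.4843
Two-sided α = 0.05 → critical value z_{0.025} = 1.960.
Power = Φ(δ − 1.960) + Φ(−δ − 1.960) = Φ(-0.476) + Φ(-3.444) = 0.3172 + 0.0003 = 0.3174.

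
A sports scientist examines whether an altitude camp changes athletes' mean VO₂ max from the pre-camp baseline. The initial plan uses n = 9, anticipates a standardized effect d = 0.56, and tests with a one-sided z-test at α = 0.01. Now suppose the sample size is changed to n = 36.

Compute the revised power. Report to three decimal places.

With n = 36: δ = d·√n = 0.56 × √36 = 3.3600. Critical value z_{0.01} = 2.326.
Revised power = Φ(δ − 2.326) = Φ(1.034) = 0.8494.

Power ≈ 0.849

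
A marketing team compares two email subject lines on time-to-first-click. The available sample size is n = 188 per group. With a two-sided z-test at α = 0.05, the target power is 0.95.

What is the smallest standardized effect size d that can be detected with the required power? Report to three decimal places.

d ≈ 0.372

Required noncentrality: δ = z_{0.025} + z_{0.05} = 1.960 + 1.645 = 3.605.
(Lower-tail contribution to power is negligible for δ > 0.)
δ = d·√(n/2) ⇒ d = δ/√(n/2) = 3.605/√(188/2) = 0.3718.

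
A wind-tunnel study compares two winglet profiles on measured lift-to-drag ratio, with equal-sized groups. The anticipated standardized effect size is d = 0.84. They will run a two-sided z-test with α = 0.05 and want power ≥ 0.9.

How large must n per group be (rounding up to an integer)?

n = 30 per group

For power 0.9 need Φ(δ − z_{0.025}) = 0.9, so δ = z_{0.025} + z_{0.10} = 1.960 + 1.282 = 3.242.
(Ignoring the negligible lower-tail rejection probability gives the usual closed-form inversion.)
δ = d·√(n/2) ⇒ n = 2(δ/d)² = 2 × (3.242 / 0.84)² = 29.78.
Round up to the next whole unit.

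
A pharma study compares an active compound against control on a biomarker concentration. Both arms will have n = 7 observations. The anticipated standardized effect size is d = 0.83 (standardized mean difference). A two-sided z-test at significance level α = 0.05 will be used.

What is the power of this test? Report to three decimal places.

Noncentrality parameter: λ = d·√(n/2) = 0.83 × √(7/2) = 1.5528
Critical value for a two-sided test at α = 0.05: z_{α/2} = 1.960.
Power = Φ(λ − 1.960) + Φ(−λ − 1.960) = Φ(-0.407) + Φ(-3.513) = 0.3419 + 0.0002 = 0.3422.

Power ≈ 0.342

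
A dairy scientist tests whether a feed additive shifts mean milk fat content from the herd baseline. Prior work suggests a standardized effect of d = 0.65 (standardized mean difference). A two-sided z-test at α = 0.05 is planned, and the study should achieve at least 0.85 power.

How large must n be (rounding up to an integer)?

n = 22

For power 0.85 need Φ(δ − z_{0.025}) = 0.85, so δ = z_{0.025} + z_{0.15} = 1.960 + 1.036 = 2.996.
(For δ > 0 the lower-tail rejection region contributes negligibly to power, so the one-term inversion is standard.)
δ = d·√n ⇒ n = (δ/d)² = (2.996 / 0.65)² = 21.25.
Rounding up, n = 22.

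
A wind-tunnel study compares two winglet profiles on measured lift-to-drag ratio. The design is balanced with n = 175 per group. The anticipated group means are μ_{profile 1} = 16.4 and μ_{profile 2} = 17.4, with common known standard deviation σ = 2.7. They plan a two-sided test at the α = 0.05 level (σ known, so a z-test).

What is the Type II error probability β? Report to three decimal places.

Standardized effect: d = |μ_{profile 1} − μ_{profile 2}| / σ = |16.4 − 17.4| / 2.7 = 0.3704
Noncentrality parameter: δ = d·√(n/2) = 0.3704 × √(175/2) = 3.4645
Two-sided α = 0.05 → critical value z_{0.025} = 1.960.
Power = Φ(δ − 1.960) + Φ(−δ − 1.960) = Φ(1.505) + Φ(-5.424) = 0.9338 + 0.0000 = 0.9338.
Type II error: β = 1 − power = 1 − 0.9338 = 0.0662.

β ≈ 0.066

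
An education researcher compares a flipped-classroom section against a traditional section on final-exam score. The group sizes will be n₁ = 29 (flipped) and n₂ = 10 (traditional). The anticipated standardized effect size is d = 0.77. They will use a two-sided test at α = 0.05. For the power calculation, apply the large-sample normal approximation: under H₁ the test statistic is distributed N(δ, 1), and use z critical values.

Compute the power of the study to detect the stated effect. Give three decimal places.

Power ≈ 0.556

Noncentrality parameter: δ = d / √(1/n₁ + 1/n₂) = 0.77 / √(1/29 + 1/10) = 2.0997
Two-sided α = 0.05 → critical value z_{0.025} = 1.960.
Power = Φ(δ − 1.960) + Φ(−δ − 1.960) = Φ(0.140) + Φ(-4.060) = 0.5556 + 0.0000 = 0.5556.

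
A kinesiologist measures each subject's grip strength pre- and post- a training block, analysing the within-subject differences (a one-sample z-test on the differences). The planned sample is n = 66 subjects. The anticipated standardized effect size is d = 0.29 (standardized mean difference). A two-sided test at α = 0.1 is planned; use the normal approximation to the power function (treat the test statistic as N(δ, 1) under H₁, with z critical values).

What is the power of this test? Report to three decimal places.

Noncentrality parameter: δ = d·√n = 0.29 × √66 = 2.3560
Critical value for a two-sided test at α = 0.1: z_{α/2} = 1.645.
Power = Φ(δ − 1.645) + Φ(−δ − 1.645) = Φ(0.711) + Φ(-4.001) = 0.7615 + 0.0000 = 0.7615.

Power ≈ 0.762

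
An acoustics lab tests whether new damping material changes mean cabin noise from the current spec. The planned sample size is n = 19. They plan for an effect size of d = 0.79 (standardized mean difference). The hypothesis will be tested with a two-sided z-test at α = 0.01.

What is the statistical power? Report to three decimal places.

Noncentrality parameter: δ = d·√n = 0.79 × √19 = 3.4435
Two-sided α = 0.01 → critical value z_{0.005} = 2.576.
Power = Φ(δ − 2.576) + Φ(−δ − 2.576) = Φ(0.868) + Φ(-6.019) = 0.8072 + 0.0000 = 0.8072.

Power ≈ 0.807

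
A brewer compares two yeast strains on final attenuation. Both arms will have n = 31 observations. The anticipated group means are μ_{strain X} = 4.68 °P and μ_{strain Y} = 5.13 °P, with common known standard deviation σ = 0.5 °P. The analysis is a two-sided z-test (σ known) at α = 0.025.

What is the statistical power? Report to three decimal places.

Standardized effect: d = |μ_{strain X} − μ_{strain Y}| / σ = |4.68 − 5.13| / 0.5 = 0.9000
Noncentrality parameter: δ = d·√(n/2) = 0.9000 × √(31/2) = 3.5433
Two-sided α = 0.025 → critical value z_{0.0125} = 2.241.
Power = Φ(δ − 2.241) + Φ(−δ − 2.241) = Φ(1.302) + Φ(-5.785) = 0.9035 + 0.0000 = 0.9035.

Power ≈ 0.904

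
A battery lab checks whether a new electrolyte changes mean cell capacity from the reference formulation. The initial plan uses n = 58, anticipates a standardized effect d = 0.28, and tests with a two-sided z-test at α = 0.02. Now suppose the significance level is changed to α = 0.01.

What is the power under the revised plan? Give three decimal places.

Power ≈ 0.329

δ = d·√n = 0.28 × √58 = 2.1324 (unchanged). New critical value: z_{0.005} = 2.576.
Revised power = Φ(δ − 2.576) + Φ(−δ − 2.576) = Φ(-0.443) + Φ(-4.708) = 0.3287 + 0.0000 = 0.3287.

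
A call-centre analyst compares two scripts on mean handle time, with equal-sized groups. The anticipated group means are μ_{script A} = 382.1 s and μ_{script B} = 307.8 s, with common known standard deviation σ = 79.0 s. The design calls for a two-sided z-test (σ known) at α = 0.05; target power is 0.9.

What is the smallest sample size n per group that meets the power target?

n = 24 per group

Standardized effect: d = |μ_{script A} − μ_{script B}| / σ = |382.1 − 307.8| / 79.0 = 0.9405
For power 0.9 need Φ(δ − z_{0.025}) = 0.9, so δ = z_{0.025} + z_{0.10} = 1.960 + 1.282 = 3.242.
(Ignoring the negligible lower-tail rejection probability gives the usual closed-form inversion.)
δ = d·√(n/2) ⇒ n = 2(δ/d)² = 2 × (3.242 / 0.9405)² = 23.76.
Round up to the next whole unit.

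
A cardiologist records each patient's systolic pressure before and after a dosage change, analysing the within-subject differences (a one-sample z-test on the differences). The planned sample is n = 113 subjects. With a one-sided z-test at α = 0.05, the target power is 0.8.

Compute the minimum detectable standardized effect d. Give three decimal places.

d ≈ 0.234

Required noncentrality: δ = z_{0.05} + z_{0.20} = 1.645 + 0.842 = 2.486.
δ = d·√n ⇒ d = δ/√n = 2.486/√113 = 0.2339.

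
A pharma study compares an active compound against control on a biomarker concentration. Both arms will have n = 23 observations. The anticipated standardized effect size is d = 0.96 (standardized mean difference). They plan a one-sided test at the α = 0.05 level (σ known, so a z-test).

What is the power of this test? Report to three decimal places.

Power ≈ 0.946

Noncentrality parameter: δ = d·√(n/2) = 0.96 × √(23/2) = 3.2555
Critical value for a one-sided test at α = 0.05: z_α = 1.645.
Power = Φ(δ − 1.645) = Φ(1.611) = 0.9464.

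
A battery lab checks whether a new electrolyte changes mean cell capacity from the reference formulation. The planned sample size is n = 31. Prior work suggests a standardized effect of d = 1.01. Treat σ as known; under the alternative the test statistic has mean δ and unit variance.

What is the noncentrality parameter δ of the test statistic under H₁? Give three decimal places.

δ = d·√n = 1.01 × √31 = 5.6234

δ ≈ 5.623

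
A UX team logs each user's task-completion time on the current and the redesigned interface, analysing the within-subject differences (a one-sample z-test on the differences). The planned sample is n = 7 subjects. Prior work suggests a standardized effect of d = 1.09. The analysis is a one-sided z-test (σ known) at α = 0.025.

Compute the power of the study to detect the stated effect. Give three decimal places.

Noncentrality parameter: δ = d·√n = 1.09 × √7 = 2.8839
One-sided α = 0.025 → critical value z_{0.025} = 1.960.
Power = P(Z > 1.960 − δ) = Φ(0.924) = 0.8222.

Power ≈ 0.822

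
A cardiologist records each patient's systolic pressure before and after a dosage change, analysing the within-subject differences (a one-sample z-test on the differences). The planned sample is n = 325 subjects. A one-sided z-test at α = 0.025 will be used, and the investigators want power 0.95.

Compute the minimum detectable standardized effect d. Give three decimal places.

d ≈ 0.200

Need Φ(δ − 1.960) = 0.95, so δ = 1.960 + 1.645 = 3.605.
δ = d·√n ⇒ d = δ/√n = 3.605/√325 = 0.2000.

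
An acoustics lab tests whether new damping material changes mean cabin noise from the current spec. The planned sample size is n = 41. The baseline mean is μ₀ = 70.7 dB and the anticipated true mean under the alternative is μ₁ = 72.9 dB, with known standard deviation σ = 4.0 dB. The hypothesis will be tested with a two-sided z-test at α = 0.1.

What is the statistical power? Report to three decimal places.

Power ≈ 0.970

Standardized effect: d = |μ₁ − μ₀| / σ = |72.9 − 70.7| / 4.0 = 0.5500
Noncentrality parameter: δ = d·√n = 0.5500 × √41 = 3.5217
Two-sided α = 0.1 → critical value z_{0.05} = 1.645.
Power = Φ(δ − 1.645) + Φ(−δ − 1.645) = Φ(1.877) + Φ(-5.167) = 0.9697 + 0.0000 = 0.9697.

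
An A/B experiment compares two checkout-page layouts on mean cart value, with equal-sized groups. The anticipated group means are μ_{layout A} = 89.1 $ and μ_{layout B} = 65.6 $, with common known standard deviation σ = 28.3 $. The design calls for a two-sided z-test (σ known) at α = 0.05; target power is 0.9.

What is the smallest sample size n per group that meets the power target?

Standardized effect: d = |μ_{layout A} − μ_{layout B}| / σ = |89.1 − 65.6| / 28.3 = 0.8304
For power 0.9 need Φ(δ − z_{0.025}) = 0.9, so δ = z_{0.025} + z_{0.10} = 1.960 + 1.282 = 3.242.
(Ignoring the negligible lower-tail rejection probability gives the usual closed-form inversion.)
δ = d·√(n/2) ⇒ n = 2(δ/d)² = 2 × (3.242 / 0.8304)² = 30.48.
Rounding up, n = 31 per group.

n = 31 per group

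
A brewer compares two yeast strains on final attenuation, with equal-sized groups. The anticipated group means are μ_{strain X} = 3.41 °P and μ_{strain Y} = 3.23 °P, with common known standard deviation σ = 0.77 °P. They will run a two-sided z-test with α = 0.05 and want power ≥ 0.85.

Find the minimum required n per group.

n = 329 per group

Standardized effect: d = |μ_{strain X} − μ_{strain Y}| / σ = |3.41 − 3.23| / 0.77 = 0.2338
For power 0.85 need Φ(δ − z_{0.025}) = 0.85, so δ = z_{0.025} + z_{0.15} = 1.960 + 1.036 = 2.996.
(For δ > 0 the lower-tail rejection region contributes negligibly to power, so the one-term inversion is standard.)
δ = d·√(n/2) ⇒ n = 2(δ/d)² = 2 × (2.996 / 0.2338)² = 328.60.
Round up to the next whole unit.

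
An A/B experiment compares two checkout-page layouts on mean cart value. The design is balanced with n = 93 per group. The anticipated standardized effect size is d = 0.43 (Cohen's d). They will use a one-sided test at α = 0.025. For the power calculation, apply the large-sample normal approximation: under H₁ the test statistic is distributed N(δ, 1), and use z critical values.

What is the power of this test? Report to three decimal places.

Noncentrality parameter: δ = d·√(n/2) = 0.43 × √(93/2) = 2.9322
Critical value for a one-sided test at α = 0.025: z_α = 1.960.
Power = Φ(δ − 1.960) = Φ(0.972) = 0.8345.

Power ≈ 0.835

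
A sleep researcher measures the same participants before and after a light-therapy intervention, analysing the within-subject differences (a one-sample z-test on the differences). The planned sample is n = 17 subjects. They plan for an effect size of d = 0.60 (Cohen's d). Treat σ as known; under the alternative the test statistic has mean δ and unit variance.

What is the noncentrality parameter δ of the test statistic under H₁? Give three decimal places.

δ ≈ 2.474

The noncentrality parameter scales effect size by the design's sample-size factor: δ = d·√n = 0.60 × √17 = 2.4739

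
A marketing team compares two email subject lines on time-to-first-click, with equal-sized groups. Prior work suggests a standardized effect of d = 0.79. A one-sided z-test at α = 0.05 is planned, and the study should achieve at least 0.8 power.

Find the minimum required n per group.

n = 20 per group

Set Φ(δ − 1.645) = 0.8; then δ − 1.645 = Φ⁻¹(0.8) = 0.842, giving δ = 2.486.
δ = d·√(n/2) ⇒ n = 2(δ/d)² = 2 × (2.486 / 0.79)² = 19.81.
Round up to the next whole unit.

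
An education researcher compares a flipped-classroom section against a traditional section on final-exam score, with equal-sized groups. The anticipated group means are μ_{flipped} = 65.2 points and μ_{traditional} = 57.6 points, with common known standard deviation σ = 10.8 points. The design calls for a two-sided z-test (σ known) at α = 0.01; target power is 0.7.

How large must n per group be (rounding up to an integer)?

Standardized effect: d = |μ_{flipped} − μ_{traditional}| / σ = |65.2 − 57.6| / 10.8 = 0.7037
Set Φ(δ − 2.576) = 0.7; then δ − 2.576 = Φ⁻¹(0.7) = 0.524, giving δ = 3.100.
(For δ > 0 the lower-tail rejection region contributes negligibly to power, so the one-term inversion is standard.)
δ = d·√(n/2) ⇒ n = 2(δ/d)² = 2 × (3.100 / 0.7037)² = 38.82.
Rounding up, n = 39 per group.

n = 39 per group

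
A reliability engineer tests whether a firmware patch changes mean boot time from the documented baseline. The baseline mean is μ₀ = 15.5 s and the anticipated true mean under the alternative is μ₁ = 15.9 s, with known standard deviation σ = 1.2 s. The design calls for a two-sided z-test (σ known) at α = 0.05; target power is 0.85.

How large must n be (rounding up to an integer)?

n = 81

Standardized effect: d = |μ₁ − μ₀| / σ = |15.9 − 15.5| / 1.2 = 0.3333
Set Φ(δ − 1.960) = 0.85; then δ − 1.960 = Φ⁻¹(0.85) = 1.036, giving δ = 2.996.
(For δ > 0 the lower-tail rejection region contributes negligibly to power, so the one-term inversion is standard.)
δ = d·√n ⇒ n = (δ/d)² = (2.996 / 0.3333)² = 80.81.
Round up to the next whole unit.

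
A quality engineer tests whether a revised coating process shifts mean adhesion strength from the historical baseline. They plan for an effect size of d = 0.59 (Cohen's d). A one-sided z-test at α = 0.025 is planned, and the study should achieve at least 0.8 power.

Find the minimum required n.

Set Φ(δ − 1.960) = 0.8; then δ − 1.960 = Φ⁻¹(0.8) = 0.842, giving δ = 2.802.
δ = d·√n ⇒ n = (δ/d)² = (2.802 / 0.59)² = 22.55.
Rounding up, n = 23.

n = 23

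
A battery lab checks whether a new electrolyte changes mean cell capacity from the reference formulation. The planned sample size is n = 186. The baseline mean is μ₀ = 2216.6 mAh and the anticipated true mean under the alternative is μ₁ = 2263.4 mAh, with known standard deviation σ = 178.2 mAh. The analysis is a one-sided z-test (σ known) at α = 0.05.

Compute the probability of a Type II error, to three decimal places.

β ≈ 0.026

Standardized effect: d = |μ₁ − μ₀| / σ = |2263.4 − 2216.6| / 178.2 = 0.2626
Noncentrality parameter: δ = d·√n = 0.2626 × √186 = 3.5817
Critical value for a one-sided test at α = 0.05: z_α = 1.645.
Power = Φ(δ − 1.645) = Φ(1.937) = 0.9736.
Type II error: β = 1 − power = 1 − 0.9736 = 0.0264.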